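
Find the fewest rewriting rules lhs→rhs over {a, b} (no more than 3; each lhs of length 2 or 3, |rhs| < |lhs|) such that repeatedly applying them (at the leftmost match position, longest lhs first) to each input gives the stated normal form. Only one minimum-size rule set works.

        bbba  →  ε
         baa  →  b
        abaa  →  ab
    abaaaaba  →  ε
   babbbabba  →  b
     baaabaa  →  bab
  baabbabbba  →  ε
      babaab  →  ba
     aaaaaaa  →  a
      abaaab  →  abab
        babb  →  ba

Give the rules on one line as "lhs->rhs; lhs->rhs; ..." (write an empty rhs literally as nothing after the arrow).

  | bbba => aa => ε
  | baa => b
  | abaa => ab
  | abaaaaba => abaaba => abba => aa => ε

aa->; bb->; bbb->a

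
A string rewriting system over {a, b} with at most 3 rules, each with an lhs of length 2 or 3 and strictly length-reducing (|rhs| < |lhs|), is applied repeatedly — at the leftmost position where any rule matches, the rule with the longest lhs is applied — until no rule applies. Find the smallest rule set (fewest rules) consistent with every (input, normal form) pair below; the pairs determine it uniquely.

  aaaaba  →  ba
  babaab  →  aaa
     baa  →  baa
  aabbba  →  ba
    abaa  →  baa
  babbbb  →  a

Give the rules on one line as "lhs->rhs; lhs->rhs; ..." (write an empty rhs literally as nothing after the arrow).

  | aaaaba => aaaba => aaba => aba => ba
  | babaab => aaab => aaa
  | baa
  | aabbba => aabba => aaba => aba => ba

ab->a; aba->ba; bab->a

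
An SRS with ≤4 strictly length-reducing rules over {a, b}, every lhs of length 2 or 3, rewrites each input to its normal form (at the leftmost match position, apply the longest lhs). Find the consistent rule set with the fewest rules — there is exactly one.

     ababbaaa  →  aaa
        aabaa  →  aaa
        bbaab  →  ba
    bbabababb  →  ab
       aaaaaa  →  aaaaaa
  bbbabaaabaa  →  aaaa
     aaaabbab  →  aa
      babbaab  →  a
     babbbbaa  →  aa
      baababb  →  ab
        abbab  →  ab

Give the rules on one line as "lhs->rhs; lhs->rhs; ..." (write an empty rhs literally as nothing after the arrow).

  | ababbaaa => abbaaa => abaaa => aaa
  | aabaa => aaa
  | bbaab => baab => ba
  | bbabababb => babababb => abababb => ababb => abb => ab

aab->a; aba->a; bab->ab; bb->b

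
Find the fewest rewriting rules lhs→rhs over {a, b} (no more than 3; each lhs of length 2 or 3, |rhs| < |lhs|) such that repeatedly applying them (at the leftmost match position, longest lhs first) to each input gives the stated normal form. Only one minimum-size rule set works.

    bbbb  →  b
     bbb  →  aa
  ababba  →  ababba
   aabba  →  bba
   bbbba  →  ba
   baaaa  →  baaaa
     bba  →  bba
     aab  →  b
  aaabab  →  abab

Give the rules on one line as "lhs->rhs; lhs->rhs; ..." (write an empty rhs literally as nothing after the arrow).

  | bbbb => aab => b
  | bbb => aa
  | ababba
  | aabba => bba

aab->b; bbb->aa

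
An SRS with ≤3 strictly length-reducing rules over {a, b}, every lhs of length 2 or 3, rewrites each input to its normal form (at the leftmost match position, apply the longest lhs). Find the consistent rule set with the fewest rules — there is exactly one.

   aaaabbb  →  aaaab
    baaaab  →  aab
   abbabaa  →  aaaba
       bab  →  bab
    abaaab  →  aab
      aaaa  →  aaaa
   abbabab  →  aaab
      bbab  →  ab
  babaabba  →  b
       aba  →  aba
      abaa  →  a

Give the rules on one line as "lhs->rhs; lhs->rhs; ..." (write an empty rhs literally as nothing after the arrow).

  | aaaabbb => aaaabb => aaaab
  | baaaab => aab
  | abbabaa => aabbaa => aaaba
  | bab

baa->; bb->b; bba->ab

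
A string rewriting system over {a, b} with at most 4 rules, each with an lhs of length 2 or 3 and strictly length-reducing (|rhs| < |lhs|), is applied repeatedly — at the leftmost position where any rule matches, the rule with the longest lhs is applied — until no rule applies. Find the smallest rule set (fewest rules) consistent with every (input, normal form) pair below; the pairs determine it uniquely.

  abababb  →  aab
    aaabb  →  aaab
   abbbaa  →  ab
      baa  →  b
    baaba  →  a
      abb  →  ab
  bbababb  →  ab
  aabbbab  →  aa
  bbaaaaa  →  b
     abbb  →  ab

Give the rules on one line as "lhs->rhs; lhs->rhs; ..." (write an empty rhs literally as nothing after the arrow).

ba->b; bab->; bb->b

  | abababb => aabb => aab
  | aaabb => aaab
  | abbbaa => abbaa => abaa => aba => ab
  | baa => ba => b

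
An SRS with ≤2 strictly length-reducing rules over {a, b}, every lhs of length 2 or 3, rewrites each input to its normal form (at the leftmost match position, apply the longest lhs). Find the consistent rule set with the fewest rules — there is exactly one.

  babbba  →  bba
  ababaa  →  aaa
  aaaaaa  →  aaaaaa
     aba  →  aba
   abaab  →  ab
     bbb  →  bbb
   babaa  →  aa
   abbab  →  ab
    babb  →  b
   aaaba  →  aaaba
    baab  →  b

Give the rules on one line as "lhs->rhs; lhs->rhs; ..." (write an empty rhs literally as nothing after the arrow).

baa->; bab->

  | babbba => bba
  | ababaa => aaa
  | aaaaaa
  | aba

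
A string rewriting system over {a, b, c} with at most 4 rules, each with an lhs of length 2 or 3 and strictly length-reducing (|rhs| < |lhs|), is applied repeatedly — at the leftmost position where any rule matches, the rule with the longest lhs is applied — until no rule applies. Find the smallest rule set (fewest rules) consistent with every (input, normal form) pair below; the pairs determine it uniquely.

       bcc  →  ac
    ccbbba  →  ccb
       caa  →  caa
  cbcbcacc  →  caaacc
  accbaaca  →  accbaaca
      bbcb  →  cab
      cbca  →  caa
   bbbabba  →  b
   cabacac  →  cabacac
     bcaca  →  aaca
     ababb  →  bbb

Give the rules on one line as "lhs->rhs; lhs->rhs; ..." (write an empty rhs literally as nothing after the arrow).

  | bcc => ac
  | ccbbba => ccb
  | caa
  | cbcbcacc => cabcacc => caaacc

abb->bb; bba->; bbc->ca; bc->a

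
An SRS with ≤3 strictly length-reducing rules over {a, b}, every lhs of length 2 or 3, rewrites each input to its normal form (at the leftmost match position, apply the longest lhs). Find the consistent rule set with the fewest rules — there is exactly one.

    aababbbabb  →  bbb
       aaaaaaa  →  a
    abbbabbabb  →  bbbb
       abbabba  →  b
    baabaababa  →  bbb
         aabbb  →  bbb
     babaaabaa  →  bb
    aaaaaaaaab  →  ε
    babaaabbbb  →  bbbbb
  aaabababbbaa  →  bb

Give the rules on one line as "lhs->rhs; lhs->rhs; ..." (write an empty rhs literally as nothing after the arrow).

aa->; ab->; bab->ba

  | aababbbabb => babbbabb => babbabb => bababb => baabb => bbb
  | aaaaaaa => aaaaa => aaa => a
  | abbbabbabb => bbabbabb => bbababb => bbaabb => bbbb
  | abbabba => babba => baba => baa => b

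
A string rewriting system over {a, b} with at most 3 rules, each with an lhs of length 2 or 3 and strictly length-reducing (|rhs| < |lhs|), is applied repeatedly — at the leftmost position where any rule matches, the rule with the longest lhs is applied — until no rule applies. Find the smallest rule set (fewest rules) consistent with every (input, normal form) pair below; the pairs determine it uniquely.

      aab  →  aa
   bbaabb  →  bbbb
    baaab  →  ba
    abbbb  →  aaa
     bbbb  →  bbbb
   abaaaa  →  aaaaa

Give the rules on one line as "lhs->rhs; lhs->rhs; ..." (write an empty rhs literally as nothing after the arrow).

ab->a; abb->aa; baa->b

  | aab => aa
  | bbaabb => bbbb
  | baaab => bab => ba
  | abbbb => aabb => aaa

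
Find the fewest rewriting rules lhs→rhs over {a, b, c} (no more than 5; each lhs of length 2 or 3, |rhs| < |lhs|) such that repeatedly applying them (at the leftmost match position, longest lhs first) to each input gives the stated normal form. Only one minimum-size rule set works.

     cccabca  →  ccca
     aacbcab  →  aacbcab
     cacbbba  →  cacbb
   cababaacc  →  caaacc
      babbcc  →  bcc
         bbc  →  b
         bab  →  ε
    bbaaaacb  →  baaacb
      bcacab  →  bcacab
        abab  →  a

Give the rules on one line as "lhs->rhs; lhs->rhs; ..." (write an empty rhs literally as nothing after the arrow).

abc->; bab->; bba->b; bbc->b

  | cccabca => ccca
  | aacbcab
  | cacbbba => cacbb
  | cababaacc => caaacc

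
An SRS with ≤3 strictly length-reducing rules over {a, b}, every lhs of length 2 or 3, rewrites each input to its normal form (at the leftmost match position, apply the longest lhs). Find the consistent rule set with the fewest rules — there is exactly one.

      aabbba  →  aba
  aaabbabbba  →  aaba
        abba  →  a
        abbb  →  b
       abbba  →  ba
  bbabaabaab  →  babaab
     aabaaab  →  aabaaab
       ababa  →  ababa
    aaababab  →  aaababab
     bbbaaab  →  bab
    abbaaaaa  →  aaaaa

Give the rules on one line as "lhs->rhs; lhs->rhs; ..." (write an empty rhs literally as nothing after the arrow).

abb->; bba->b

  | aabbba => aba
  | aaabbabbba => aaabbba => aaba
  | abba => a
  | abbb => b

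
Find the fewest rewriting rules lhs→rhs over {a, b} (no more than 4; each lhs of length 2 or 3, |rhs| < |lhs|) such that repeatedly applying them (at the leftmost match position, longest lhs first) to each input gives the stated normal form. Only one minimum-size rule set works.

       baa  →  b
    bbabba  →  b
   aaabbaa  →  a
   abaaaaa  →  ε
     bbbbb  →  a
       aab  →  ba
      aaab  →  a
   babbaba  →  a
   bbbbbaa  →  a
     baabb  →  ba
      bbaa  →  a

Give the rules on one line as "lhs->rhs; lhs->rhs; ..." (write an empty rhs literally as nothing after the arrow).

aa->; aab->ba; ab->a; bb->a

  | baa => b
  | bbabba => aabba => baba => baa => b
  | aaabbaa => abbaa => abaa => aaa => a
  | abaaaaa => aaaaaa => aaaa => aa => ε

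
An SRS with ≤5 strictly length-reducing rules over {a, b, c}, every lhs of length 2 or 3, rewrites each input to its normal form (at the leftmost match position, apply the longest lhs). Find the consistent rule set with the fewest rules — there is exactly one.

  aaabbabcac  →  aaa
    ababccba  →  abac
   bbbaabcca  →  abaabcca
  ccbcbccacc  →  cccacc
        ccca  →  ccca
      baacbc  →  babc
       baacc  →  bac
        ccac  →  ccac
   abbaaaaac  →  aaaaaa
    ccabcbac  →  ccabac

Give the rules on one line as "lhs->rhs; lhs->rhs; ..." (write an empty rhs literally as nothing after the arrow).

  | aaabbabcac => aaaaabcac => aaaaacc => aaaac => aaa
  | ababccba => ababca => abac
  | bbbaabcca => abaabcca
  | ccbcbccacc => ccbccacc => cccacc

aac->a; bb->a; bca->c; cb->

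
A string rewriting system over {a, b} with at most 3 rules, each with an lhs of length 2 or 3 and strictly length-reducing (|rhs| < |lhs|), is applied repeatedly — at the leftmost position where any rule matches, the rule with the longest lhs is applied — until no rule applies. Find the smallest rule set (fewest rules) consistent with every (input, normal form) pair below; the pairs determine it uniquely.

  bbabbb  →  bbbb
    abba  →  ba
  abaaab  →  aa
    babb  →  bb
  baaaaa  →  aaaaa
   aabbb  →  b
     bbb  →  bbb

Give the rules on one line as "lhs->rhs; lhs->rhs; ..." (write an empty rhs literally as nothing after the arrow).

  | bbabbb => bbbb
  | abba => ba
  | abaaab => aaab => aa
  | babb => bb

ab->; baa->aa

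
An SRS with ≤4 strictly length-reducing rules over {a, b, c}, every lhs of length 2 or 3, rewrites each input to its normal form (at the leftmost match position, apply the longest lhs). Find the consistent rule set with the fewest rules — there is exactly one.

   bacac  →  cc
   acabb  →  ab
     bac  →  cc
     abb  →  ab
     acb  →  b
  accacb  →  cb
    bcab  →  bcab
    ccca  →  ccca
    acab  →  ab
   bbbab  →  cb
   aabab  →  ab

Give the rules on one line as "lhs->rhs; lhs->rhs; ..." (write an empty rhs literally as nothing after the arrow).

  | bacac => ccac => cc
  | acabb => abb => ab
  | bac => cc
  | abb => ab

ac->; ba->c; bb->b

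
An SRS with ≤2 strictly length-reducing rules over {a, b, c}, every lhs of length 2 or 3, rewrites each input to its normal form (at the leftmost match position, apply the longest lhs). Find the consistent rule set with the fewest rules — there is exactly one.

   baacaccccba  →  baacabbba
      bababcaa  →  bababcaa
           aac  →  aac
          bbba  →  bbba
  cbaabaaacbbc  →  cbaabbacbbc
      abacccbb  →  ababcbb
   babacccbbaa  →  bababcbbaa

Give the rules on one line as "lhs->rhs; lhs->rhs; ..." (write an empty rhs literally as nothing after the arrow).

  | baacaccccba => baacabccba => baacabbba
  | bababcaa
  | aac
  | bbba

aaa->ba; cc->b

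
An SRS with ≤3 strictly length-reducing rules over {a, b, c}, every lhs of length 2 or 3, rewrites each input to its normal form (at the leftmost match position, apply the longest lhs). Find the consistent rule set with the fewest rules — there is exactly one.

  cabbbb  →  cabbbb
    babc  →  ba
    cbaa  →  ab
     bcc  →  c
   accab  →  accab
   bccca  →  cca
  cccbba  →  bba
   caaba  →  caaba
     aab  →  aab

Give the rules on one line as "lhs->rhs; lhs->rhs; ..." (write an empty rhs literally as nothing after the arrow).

baa->ab; bc->; cb->b

  | cabbbb
  | babc => ba
  | cbaa => baa => ab
  | bcc => c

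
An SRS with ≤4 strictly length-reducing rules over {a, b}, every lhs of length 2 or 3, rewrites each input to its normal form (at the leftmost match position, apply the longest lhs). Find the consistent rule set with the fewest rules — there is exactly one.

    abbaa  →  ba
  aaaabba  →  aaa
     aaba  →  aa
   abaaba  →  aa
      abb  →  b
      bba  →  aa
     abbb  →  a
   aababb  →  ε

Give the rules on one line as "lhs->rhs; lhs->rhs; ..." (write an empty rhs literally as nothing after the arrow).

ab->; baa->ba; bb->a

  | abbaa => baa => ba
  | aaaabba => aaaba => aaa
  | aaba => aa
  | abaaba => aaba => aa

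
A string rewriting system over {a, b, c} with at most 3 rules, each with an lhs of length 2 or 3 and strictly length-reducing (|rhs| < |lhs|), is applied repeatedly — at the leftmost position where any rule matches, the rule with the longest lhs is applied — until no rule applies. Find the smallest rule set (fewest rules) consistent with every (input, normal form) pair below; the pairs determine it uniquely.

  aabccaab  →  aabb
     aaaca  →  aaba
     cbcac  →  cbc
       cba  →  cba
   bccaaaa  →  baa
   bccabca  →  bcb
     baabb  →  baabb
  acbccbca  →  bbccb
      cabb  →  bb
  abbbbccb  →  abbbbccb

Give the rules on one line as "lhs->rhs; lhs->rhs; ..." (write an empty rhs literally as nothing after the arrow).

  | aabccaab => aabcab => aabb
  | aaaca => aaba
  | cbcac => cbc
  | cba

ac->b; ca->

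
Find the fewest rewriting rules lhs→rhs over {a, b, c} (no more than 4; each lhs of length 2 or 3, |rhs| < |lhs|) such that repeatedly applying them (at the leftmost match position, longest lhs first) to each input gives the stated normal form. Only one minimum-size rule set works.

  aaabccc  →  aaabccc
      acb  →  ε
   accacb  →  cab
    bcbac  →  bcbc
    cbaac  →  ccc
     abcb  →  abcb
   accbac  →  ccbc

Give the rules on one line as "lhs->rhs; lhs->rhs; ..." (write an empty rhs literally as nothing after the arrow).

  | aaabccc
  | acb => ε
  | accacb => ccacb => cab
  | bcbac => bcbc

ac->c; acb->; baa->c; cac->a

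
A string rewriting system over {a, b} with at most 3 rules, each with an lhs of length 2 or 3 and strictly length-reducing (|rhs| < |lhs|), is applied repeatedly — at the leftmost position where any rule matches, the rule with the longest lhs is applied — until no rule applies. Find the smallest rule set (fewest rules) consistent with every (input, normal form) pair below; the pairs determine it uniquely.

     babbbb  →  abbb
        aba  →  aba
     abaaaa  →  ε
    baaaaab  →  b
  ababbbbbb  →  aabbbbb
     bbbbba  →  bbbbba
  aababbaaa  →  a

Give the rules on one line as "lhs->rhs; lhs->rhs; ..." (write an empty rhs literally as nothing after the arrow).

aaa->; baa->; bab->a

  | babbbb => abbb
  | aba
  | abaaaa => aaa => ε
  | baaaaab => aaab => b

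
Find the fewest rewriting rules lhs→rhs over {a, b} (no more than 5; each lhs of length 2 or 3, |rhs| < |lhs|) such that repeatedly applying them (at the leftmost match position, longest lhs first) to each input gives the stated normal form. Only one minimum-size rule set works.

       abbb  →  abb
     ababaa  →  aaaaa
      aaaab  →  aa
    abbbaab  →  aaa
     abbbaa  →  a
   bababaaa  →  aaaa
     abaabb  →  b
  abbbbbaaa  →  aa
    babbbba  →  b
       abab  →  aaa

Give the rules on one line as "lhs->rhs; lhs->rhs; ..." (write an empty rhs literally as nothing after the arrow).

  | abbb => abb
  | ababaa => aaaaa
  | aaaab => aa
  | abbbaab => abbaab => abab => aaa

aab->; ba->; bab->aa; bbb->bb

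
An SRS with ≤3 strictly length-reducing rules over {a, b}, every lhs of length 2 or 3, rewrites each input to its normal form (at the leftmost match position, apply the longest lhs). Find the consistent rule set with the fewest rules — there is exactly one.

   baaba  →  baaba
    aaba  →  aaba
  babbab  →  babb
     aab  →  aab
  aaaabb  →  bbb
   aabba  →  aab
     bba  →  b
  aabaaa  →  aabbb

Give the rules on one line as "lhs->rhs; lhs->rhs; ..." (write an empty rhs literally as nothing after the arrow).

aaa->bb; bba->b

  | baaba
  | aaba
  | babbab => babb
  | aab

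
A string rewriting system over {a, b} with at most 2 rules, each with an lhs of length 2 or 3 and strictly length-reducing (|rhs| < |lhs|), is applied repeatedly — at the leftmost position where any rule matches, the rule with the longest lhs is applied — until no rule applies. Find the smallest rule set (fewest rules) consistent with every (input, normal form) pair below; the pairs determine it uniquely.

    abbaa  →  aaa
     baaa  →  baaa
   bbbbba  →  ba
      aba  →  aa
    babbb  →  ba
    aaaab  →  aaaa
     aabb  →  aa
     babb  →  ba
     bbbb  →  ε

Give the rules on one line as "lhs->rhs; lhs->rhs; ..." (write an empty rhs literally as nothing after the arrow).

ab->a; bb->

  | abbaa => abaa => aaa
  | baaa
  | bbbbba => bbba => ba
  | aba => aa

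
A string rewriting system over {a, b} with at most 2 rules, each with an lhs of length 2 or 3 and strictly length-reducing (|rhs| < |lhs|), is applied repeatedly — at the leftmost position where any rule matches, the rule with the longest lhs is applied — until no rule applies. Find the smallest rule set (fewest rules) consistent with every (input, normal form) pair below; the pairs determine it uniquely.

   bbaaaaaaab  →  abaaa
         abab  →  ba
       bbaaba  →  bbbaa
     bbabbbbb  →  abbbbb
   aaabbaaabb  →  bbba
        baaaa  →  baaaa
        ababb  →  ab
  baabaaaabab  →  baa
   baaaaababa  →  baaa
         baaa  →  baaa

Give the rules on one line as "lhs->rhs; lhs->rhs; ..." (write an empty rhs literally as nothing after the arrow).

aab->ba; bab->ab

  | bbaaaaaaab => bbaaaaaba => bbaaabaa => bbabaaa => babaaa => abaaa
  | abab => aab => ba
  | bbaaba => bbbaa
  | bbabbbbb => babbbbb => abbbbb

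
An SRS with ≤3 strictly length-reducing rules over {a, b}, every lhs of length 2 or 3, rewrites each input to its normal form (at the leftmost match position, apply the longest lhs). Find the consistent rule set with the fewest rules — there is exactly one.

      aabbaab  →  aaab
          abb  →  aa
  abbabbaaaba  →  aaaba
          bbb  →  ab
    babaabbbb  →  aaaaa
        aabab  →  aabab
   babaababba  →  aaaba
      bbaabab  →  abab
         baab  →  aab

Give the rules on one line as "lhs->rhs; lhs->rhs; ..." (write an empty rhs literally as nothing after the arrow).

  | aabbaab => aaab
  | abb => aa
  | abbabbaaaba => abbaaaba => aaaba
  | bbb => ab

baa->aa; bb->a; bba->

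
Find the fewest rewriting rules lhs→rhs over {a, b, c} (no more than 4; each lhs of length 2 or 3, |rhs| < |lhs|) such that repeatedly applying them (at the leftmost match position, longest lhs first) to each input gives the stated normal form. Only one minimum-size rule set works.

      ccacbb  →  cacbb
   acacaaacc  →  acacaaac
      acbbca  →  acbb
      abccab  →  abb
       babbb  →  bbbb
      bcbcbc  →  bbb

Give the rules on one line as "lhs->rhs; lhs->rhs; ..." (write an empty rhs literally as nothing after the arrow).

  | ccacbb => cacbb
  | acacaaacc => acacaaac
  | acbbca => acbba => acbb
  | abccab => abcab => abab => abb

ba->b; bc->b; cc->c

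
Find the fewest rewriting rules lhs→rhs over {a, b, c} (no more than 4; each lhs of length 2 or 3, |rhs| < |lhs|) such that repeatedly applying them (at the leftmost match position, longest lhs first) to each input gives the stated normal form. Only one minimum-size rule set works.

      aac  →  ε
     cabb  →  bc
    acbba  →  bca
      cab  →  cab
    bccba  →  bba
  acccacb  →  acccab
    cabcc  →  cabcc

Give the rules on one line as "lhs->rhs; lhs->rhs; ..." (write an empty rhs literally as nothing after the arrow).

  | aac => ε
  | cabb => cbc => bc
  | acbba => abba => bca
  | cab

aac->; abb->bc; cb->b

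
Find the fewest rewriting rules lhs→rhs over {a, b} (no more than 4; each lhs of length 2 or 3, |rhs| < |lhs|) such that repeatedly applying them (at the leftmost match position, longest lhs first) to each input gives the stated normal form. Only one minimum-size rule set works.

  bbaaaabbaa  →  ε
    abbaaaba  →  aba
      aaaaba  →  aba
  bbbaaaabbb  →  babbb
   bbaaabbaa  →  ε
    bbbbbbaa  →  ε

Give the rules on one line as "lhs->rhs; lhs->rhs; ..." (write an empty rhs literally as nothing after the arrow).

  | bbaaaabbaa => aaaabbaa => abbaa => aaa => ε
  | abbaaaba => aaaaba => aba
  | aaaaba => aba
  | bbbaaaabbb => baaaabbb => babbb

aa->; aaa->; bba->a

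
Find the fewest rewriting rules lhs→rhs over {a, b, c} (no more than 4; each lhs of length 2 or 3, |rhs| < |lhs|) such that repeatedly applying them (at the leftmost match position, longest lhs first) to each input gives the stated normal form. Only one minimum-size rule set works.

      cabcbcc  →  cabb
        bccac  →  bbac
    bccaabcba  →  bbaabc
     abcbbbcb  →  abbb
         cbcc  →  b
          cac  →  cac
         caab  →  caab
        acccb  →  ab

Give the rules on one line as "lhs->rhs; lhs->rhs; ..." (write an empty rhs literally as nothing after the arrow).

cb->; cba->c; cc->b

  | cabcbcc => cabcc => cabb
  | bccac => bbac
  | bccaabcba => bbaabcba => bbaabc
  | abcbbbcb => abbbcb => abbb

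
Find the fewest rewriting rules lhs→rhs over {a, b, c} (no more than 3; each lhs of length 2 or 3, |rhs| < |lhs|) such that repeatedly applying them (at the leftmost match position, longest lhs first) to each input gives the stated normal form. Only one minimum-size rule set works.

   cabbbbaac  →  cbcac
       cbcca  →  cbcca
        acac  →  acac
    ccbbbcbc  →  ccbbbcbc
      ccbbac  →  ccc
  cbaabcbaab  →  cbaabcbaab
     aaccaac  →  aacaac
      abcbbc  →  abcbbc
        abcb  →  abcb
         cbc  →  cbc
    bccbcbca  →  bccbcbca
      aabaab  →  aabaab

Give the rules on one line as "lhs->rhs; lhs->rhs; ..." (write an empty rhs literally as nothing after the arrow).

abb->bc; acc->ac; bba->

  | cabbbbaac => cbcbbaac => cbcac
  | cbcca
  | acac
  | ccbbbcbc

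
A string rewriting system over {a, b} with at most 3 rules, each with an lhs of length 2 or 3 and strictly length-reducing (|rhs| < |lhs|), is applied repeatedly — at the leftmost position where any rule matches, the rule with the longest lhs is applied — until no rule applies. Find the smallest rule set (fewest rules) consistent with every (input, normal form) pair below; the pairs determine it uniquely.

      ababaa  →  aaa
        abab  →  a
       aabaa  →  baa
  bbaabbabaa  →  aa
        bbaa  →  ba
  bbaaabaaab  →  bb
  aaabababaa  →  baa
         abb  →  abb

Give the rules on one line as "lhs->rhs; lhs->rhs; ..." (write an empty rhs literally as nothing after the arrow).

aab->b; bab->; bba->b

  | ababaa => aaa
  | abab => a
  | aabaa => baa
  | bbaabbabaa => babbabaa => babaa => aa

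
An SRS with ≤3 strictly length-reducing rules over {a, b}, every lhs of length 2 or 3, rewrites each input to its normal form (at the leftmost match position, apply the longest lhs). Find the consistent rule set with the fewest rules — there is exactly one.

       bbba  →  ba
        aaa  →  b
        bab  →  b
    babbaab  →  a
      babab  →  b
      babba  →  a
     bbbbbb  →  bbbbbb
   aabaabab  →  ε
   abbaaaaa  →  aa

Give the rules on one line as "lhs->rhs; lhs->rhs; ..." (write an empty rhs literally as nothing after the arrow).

  | bbba => ba
  | aaa => b
  | bab => b
  | babbaab => bbaab => aab => a

aaa->b; ab->; bba->a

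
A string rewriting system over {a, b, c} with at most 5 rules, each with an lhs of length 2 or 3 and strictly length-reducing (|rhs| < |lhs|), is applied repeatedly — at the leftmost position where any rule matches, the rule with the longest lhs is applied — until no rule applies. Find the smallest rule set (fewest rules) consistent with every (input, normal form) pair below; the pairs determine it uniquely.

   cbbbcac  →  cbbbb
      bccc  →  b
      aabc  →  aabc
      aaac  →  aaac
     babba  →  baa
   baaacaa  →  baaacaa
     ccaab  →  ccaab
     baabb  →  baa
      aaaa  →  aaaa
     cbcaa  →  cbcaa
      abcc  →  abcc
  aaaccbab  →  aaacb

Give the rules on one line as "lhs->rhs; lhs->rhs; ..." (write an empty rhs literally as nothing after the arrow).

abb->a; cac->b; cba->; ccc->

  | cbbbcac => cbbbb
  | bccc => b
  | aabc
  | aaac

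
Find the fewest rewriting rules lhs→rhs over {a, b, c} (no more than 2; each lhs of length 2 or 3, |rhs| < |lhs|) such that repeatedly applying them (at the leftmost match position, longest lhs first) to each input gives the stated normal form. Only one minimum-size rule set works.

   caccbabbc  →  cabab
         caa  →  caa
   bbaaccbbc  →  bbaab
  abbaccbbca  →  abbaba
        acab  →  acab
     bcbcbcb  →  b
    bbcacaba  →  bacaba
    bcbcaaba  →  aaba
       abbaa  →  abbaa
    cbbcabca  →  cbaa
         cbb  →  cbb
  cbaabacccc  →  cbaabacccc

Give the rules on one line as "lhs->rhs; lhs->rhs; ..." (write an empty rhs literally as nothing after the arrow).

bc->; ccb->b

  | caccbabbc => cababbc => cabab
  | caa
  | bbaaccbbc => bbaabbc => bbaab
  | abbaccbbca => abbabbca => abbaba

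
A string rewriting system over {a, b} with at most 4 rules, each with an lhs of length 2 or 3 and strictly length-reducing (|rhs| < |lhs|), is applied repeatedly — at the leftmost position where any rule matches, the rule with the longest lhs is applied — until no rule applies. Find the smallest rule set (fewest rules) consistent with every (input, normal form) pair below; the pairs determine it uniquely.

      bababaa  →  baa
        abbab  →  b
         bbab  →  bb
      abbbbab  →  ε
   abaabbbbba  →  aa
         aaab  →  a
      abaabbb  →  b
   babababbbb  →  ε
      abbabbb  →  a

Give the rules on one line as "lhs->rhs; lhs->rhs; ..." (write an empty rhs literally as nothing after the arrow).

aab->; ab->; aba->aa; bbb->a

  | bababaa => baabaa => baa
  | abbab => bab => b
  | bbab => bb
  | abbbbab => bbbab => aab => ε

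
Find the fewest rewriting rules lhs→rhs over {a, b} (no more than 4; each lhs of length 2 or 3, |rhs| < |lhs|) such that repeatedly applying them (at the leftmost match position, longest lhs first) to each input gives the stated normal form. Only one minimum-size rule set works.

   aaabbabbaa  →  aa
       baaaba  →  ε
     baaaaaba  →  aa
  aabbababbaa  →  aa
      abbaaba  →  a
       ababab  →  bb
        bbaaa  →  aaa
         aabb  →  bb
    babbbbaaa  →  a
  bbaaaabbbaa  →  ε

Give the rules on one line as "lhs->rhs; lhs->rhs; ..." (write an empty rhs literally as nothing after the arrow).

  | aaabbabbaa => aabbabbaa => abbabbaa => bbabbaa => abbaa => bbaa => aa
  | baaaba => aba => ε
  | baaaaaba => aaaba => aa
  | aabbababbaa => abbababbaa => bbababbaa => ababbaa => bbaa => aa

ab->b; aba->; baa->; bba->a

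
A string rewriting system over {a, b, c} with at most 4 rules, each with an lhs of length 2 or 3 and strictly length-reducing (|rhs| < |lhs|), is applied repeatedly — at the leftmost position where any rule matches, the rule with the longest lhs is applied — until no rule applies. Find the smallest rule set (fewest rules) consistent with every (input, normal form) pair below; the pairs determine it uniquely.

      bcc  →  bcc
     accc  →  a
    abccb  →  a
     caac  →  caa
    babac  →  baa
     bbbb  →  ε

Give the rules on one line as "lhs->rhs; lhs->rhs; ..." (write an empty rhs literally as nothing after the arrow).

  | bcc
  | accc => acc => ac => a
  | abccb => accb => acb => ab => a
  | caac => caa

ab->a; ac->a; bb->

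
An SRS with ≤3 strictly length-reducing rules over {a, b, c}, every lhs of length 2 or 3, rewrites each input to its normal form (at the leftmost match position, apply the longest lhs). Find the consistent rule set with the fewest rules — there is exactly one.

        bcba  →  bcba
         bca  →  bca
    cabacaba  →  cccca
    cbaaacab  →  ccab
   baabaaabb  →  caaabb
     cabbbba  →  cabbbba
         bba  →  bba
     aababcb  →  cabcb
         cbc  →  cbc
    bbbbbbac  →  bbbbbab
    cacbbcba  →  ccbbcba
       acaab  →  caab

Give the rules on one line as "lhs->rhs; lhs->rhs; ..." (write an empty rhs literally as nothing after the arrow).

  | bcba
  | bca
  | cabacaba => ccacaba => cccaba => cccca
  | cbaaacab => cbaacab => cbacab => cabab => ccab

aba->ca; ac->c; bac->ab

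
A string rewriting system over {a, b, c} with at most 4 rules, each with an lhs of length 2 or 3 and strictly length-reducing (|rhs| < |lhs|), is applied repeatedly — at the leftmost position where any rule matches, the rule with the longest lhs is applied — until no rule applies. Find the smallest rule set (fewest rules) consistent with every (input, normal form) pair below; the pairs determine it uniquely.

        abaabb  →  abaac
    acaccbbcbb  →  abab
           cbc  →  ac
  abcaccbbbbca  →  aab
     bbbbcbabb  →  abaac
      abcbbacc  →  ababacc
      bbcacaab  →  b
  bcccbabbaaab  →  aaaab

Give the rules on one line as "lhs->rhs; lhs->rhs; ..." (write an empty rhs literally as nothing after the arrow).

bb->c; ca->; cb->a

  | abaabb => abaac
  | acaccbbcbb => accbbcbb => acabcbb => abcbb => abab
  | cbc => ac
  | abcaccbbbbca => abccbbbbca => abcabbbca => abbbbca => acbbca => aabca => aab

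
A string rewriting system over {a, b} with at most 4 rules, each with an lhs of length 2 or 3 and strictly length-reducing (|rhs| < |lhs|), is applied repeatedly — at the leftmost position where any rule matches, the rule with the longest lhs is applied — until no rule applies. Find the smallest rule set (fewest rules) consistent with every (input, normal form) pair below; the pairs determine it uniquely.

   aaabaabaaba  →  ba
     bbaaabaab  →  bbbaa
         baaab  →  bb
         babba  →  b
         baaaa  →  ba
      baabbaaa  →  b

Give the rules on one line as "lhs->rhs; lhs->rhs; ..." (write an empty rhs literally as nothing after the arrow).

aaa->; ab->a; aba->

  | aaabaabaaba => baabaaba => baaba => ba
  | bbaaabaab => bbbaab => bbbaa
  | baaab => bb
  | babba => baba => b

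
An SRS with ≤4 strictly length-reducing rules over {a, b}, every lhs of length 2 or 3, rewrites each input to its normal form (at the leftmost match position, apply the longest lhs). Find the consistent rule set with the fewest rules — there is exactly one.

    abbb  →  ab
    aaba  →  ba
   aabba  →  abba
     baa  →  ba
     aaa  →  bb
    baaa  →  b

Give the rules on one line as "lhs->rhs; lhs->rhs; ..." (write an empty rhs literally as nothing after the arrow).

aa->a; aaa->bb; aba->ba; bbb->b

  | abbb => ab
  | aaba => aba => ba
  | aabba => abba
  | baa => ba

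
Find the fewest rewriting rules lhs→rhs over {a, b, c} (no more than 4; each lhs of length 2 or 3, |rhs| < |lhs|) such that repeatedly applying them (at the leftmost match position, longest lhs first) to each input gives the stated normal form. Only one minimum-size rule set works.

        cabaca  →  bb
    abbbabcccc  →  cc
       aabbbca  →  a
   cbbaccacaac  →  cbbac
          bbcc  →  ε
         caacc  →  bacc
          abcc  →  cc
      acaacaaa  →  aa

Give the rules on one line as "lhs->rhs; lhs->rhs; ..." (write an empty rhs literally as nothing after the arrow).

  | cabaca => bbaca => bbab => bb
  | abbbabcccc => bbabcccc => bbcccc => bccc => cc
  | aabbbca => abbca => bca => a
  | cbbaccacaac => cbbacbcaac => cbbacaac => cbbabac => cbbac

ab->; bc->; ca->b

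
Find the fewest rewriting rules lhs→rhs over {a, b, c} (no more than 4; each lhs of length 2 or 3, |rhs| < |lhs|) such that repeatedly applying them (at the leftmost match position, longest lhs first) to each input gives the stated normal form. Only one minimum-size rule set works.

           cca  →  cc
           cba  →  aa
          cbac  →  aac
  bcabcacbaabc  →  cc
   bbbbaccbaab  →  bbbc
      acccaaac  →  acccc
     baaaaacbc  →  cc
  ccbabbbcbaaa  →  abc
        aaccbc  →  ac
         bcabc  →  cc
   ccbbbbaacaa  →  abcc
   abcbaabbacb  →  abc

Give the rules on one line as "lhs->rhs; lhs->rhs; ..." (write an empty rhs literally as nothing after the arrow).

  | cca => cc
  | cba => aa
  | cbac => aac
  | bcabcacbaabc => bcbcacbaabc => bacacbaabc => ccacbaabc => cccbaabc => ccaaabc => ccaabc => ccabc => ccbc => cac => cc

aca->; ba->c; ca->c; cb->a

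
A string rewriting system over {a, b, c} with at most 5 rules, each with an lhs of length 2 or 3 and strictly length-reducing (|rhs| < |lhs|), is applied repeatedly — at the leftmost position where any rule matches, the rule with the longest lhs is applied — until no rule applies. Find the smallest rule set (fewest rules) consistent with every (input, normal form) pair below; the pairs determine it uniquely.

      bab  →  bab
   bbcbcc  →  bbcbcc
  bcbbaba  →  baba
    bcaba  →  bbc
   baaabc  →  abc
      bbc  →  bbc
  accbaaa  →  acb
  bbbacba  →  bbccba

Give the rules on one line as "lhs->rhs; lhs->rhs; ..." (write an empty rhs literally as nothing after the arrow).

  | bab
  | bbcbcc
  | bcbbaba => baba
  | bcaba => bbba => bbc

baa->; bba->bc; ca->b; cbb->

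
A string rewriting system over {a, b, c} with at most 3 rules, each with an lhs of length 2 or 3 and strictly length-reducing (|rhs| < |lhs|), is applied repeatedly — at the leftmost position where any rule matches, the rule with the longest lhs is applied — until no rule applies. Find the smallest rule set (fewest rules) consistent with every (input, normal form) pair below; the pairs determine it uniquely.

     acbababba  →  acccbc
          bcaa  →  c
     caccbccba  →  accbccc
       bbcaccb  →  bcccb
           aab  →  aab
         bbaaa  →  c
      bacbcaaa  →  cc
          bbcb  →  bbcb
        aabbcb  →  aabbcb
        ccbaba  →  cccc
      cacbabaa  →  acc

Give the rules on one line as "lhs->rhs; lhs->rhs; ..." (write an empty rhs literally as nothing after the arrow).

ba->c; ca->; cac->ac

  | acbababba => accbabba => acccbba => acccbc
  | bcaa => ba => c
  | caccbccba => accbccba => accbccc
  | bbcaccb => bbaccb => bcccb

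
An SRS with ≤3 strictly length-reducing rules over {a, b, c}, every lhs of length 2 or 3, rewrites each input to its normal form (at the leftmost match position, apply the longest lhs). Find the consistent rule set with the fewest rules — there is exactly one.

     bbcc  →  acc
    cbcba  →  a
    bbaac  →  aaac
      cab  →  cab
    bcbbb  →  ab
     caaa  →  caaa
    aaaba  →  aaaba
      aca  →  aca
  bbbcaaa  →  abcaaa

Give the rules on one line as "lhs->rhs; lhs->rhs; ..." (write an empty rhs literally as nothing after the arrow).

bb->a; cb->

  | bbcc => acc
  | cbcba => cba => a
  | bbaac => aaac
  | cab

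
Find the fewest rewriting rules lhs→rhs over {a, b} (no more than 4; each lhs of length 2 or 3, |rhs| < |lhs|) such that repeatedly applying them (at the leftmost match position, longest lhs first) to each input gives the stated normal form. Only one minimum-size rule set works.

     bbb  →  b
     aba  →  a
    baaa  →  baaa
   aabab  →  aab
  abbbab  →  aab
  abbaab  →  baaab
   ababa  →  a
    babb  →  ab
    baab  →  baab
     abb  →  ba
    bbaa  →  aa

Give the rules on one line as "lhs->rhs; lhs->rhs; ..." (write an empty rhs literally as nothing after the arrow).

  | bbb => b
  | aba => a
  | baaa
  | aabab => aab

aba->a; abb->ba; bab->a; bb->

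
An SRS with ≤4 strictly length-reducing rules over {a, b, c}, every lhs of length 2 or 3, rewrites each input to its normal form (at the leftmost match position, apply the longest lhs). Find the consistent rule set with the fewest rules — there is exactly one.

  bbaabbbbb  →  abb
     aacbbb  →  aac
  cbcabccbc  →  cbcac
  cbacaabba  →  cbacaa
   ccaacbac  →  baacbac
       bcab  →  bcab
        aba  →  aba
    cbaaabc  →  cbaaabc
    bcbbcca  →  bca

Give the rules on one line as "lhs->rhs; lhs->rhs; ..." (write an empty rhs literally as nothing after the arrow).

  | bbaabbbbb => abbbbb => abb
  | aacbbb => aac
  | cbcabccbc => cbcabbbc => cbcac
  | cbacaabba => cbacaa

bba->; bbb->; cc->b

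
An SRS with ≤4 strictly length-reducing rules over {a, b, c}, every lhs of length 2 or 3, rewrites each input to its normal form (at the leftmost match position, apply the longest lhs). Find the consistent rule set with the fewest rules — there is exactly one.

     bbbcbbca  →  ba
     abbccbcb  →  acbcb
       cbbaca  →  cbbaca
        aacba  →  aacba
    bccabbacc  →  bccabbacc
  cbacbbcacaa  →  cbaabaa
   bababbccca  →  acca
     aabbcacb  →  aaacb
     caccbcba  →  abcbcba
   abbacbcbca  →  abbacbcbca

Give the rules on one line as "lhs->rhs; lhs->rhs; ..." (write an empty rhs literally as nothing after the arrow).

  | bbbcbbca => bbbca => ba
  | abbccbcb => acbcb
  | cbbaca
  | aacba

bab->; bbc->; cac->ab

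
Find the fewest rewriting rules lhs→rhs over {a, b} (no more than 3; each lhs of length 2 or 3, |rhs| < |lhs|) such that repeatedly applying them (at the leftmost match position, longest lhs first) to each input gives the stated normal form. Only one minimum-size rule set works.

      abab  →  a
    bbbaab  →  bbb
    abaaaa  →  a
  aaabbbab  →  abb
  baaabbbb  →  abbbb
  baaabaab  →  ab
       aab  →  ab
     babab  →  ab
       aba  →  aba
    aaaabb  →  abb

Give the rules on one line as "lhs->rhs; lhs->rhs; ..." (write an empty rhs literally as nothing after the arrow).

  | abab => a
  | bbbaab => bbb
  | abaaaa => aaa => aa => a
  | aaabbbab => aabbbab => abbbab => abb

aa->a; baa->; bab->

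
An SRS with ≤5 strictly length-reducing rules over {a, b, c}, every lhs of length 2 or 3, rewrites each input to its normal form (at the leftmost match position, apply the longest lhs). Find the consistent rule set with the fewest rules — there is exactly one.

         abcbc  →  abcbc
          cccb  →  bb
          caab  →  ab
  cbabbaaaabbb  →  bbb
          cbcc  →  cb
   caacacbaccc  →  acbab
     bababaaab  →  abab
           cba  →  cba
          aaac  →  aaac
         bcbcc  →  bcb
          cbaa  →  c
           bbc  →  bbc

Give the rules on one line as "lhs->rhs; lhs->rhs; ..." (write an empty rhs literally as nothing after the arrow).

  | abcbc
  | cccb => bb
  | caab => ab
  | cbabbaaaabbb => cbabacaabbb => cbabaabbb => cbaacbbb => caccbbb => ccbbb => bbb

baa->ac; ca->; cc->; ccc->b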